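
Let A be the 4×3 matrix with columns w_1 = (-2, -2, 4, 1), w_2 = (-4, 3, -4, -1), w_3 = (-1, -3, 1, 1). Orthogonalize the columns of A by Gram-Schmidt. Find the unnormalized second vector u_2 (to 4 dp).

e_1 = w_1/‖w_1‖ = (-2, -2, 4, 1)/5.0000 = (-0.4000, -0.4000, 0.8000, 0.2000).
r_{12} = e_1·w_2 = -3.0000.
u_2 = w_2 + 3.0000·e_1 = (-5.2000, 1.8000, -1.6000, -0.4000).

u_2 = (-5.2000, 1.8000, -1.6000, -0.4000)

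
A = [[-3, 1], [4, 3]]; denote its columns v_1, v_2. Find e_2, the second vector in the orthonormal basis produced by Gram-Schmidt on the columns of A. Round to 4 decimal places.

e_1 = v_1/‖v_1‖ = (-3, 4)/5.0000 = (-0.6000, 0.8000).
r_{12} = e_1·v_2 = 1.8000.
u_2 = v_2 − 1.8000·e_1 = (2.0800, 1.5600).
‖u_2‖ = 2.6000, so e_2 = (0.8000, 0.6000).

e_2 = (0.8000, 0.6000)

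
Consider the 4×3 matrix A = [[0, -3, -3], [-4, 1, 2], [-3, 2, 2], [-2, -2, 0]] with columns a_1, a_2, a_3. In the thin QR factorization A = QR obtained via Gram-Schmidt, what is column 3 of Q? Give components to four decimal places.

e_3 = (-0.6804, -0.0454, -0.3629, 0.6351)

e_1 = a_1/‖a_1‖ = (0, -4, -3, -2)/5.3852 = (0.0000, -0.7428, -0.5571, -0.3714).
r_{12} = e_1·a_2 = -1.1142.
u_2 = a_2 + 1.1142·e_1 = (-3.0000, 0.1724, 1.3793, -2.4138).
‖u_2‖ = 4.0937, so e_2 = (-0.7328, 0.0421, 0.3369, -0.5896).
r_{13} = e_1·a_3 = -2.5997; r_{23} = e_2·a_3 = 2.9566.
u_3 = a_3 + 2.5997·e_1 − 2.9566·e_2 = (-0.8333, -0.0556, -0.4444, 0.7778).
‖u_3‖ = 1.2247, so e_3 = (-0.6804, -0.0454, -0.3629, 0.6351).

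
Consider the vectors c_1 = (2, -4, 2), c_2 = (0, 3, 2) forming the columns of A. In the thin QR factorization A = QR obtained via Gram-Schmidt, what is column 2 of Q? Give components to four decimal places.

q_2 = (0.2074, 0.5185, 0.8296)

c_1 = (2, -4, 2); ‖c_1‖ = 4.8990, so q_1 = (0.4082, -0.8165, 0.4082).
q_1·c_2 = 0.4082·0 + (-0.8165)·3 + 0.4082·2 = -1.6330.
u_2 = c_2 + 1.6330·q_1 = (0.6667, 1.6667, 2.6667).
‖u_2‖ = 3.2146, so q_2 = (0.2074, 0.5185, 0.8296).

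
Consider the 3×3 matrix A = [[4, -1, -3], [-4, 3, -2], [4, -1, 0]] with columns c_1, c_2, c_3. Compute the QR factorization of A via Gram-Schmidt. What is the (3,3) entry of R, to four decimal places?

r_{33} = 2.1213

c_1 = (4, -4, 4); ‖c_1‖ = 6.9282, so q_1 = (0.5774, -0.5774, 0.5774).
q_1·c_2 = 0.5774·(-1) + (-0.5774)·3 + 0.5774·(-1) = -2.8868.
u_2 = c_2 + 2.8868·q_1 = (0.6667, 1.3333, 0.6667).
‖u_2‖ = 1.6330, so q_2 = (0.4082, 0.8165, 0.4082).
q_1·c_3 = 0.5774·(-3) + (-0.5774)·(-2) + 0.5774·0 = -0.5774; q_2·c_3 = 0.4082·(-3) + 0.8165·(-2) + 0.4082·0 = -2.8577.
u_3 = c_3 + 0.5774·q_1 + 2.8577·q_2 = (-1.5000, 0.0000, 1.5000).
r_{33} = ‖u_3‖ = 2.1213.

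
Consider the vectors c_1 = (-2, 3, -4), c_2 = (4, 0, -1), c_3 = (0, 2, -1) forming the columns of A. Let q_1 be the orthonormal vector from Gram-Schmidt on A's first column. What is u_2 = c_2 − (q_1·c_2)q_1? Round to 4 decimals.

u_2 = (3.7241, 0.4138, -1.5517)

q_1 = c_1/‖c_1‖ = (-2, 3, -4)/5.3852 = (-0.3714, 0.5571, -0.7428).
r_{12} = q_1·c_2 = -0.7428.
u_2 = c_2 + 0.7428·q_1 = (3.7241, 0.4138, -1.5517).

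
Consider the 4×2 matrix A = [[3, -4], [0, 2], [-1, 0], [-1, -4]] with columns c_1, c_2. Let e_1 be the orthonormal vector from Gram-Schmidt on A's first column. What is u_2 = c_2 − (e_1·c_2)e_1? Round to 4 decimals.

e_1 = c_1/‖c_1‖ = (3, 0, -1, -1)/3.3166 = (0.9045, 0.0000, -0.3015, -0.3015).
r_{12} = e_1·c_2 = -2.4121.
u_2 = c_2 + 2.4121·e_1 = (-1.8182, 2.0000, -0.7273, -4.7273).

u_2 = (-1.8182, 2.0000, -0.7273, -4.7273)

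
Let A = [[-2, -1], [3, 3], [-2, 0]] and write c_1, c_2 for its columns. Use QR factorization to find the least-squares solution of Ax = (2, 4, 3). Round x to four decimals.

x = (-1.8367, 3.0204)

c_1 = (-2, 3, -2); ‖c_1‖ = 4.1231, so e_1 = (-0.4851, 0.7276, -0.4851).
e_1·c_2 = (-0.4851)·(-1) + 0.7276·3 + (-0.4851)·0 = 2.6679.
u_2 = c_2 − 2.6679·e_1 = (0.2941, 1.0588, 1.2941).
‖u_2‖ = 1.6977, so e_2 = (0.1732, 0.6237, 0.7623).
Qᵀb = (0.4851, 5.1279).
Back-substitute: x_2 = 5.1279/1.6977 = 3.0204.
x_1 = (0.4851 − 2.6679·3.0204)/4.1231 = -1.8367.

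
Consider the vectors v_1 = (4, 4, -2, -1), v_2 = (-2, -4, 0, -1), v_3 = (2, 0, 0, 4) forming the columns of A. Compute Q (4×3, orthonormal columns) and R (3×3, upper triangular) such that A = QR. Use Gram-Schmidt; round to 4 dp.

v_1 = (4, 4, -2, -1); ‖v_1‖ = 6.0828, so e_1 = (0.6576, 0.6576, -0.3288, -0.1644).
e_1·v_2 = 0.6576·(-2) + 0.6576·(-4) + (-0.3288)·0 + (-0.1644)·(-1) = -3.7812.
u_2 = v_2 + 3.7812·e_1 = (0.4865, -1.5135, -1.2432, -1.6216).
‖u_2‖ = 2.5890, so e_2 = (0.1879, -0.5846, -0.4802, -0.6264).
e_1·v_3 = 0.6576·2 + 0.6576·0 + (-0.3288)·0 + (-0.1644)·4 = 0.6576; e_2·v_3 = 0.1879·2 + (-0.5846)·0 + (-0.4802)·0 + (-0.6264)·4 = -2.1296.
u_3 = v_3 − 0.6576·e_1 + 2.1296·e_2 = (1.9677, -1.6774, -0.8065, 2.7742).
‖u_3‖ = 3.8771, so e_3 = (0.5075, -0.4326, -0.2080, 0.7155).

Q = [[0.6576, 0.1879, 0.5075], [0.6576, -0.5846, -0.4326], [-0.3288, -0.4802, -0.2080], [-0.1644, -0.6264, 0.7155]], R = [[6.0828, -3.7812, 0.6576], [0.0000, 2.5890, -2.1296], [0.0000, 0.0000, 3.8771]]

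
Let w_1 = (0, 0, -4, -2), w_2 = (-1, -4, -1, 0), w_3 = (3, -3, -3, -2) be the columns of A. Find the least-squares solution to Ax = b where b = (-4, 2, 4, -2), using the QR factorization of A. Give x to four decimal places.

w_1 = (0, 0, -4, -2); ‖w_1‖ = 4.4721, so q_1 = (0.0000, 0.0000, -0.8944, -0.4472).
q_1·w_2 = 0.0000·(-1) + 0.0000·(-4) + (-0.8944)·(-1) + (-0.4472)·0 = 0.8944.
u_2 = w_2 − 0.8944·q_1 = (-1.0000, -4.0000, -0.2000, 0.4000).
‖u_2‖ = 4.1473, so q_2 = (-0.2411, -0.9645, -0.0482, 0.0964).
q_1·w_3 = 0.0000·3 + 0.0000·(-3) + (-0.8944)·(-3) + (-0.4472)·(-2) = 3.5777; q_2·w_3 = (-0.2411)·3 + (-0.9645)·(-3) + (-0.0482)·(-3) + 0.0964·(-2) = 2.1219.
u_3 = w_3 − 3.5777·q_1 − 2.1219·q_2 = (3.5116, -0.9535, 0.3023, -0.6047).
‖u_3‖ = 3.7010, so q_3 = (0.9488, -0.2576, 0.0817, -0.1634).
Qᵀb = (-2.6833, -1.3503, -3.6571).
Back-substitute: x_3 = -3.6571/3.7010 = -0.9881.
x_2 = (-1.3503 − 2.1219·(-0.9881))/4.1473 = 0.1800.
x_1 = (-2.6833 − 0.8944·0.1800 − 3.5777·(-0.9881))/4.4721 = 0.1545.

x = (0.1545, 0.1800, -0.9881)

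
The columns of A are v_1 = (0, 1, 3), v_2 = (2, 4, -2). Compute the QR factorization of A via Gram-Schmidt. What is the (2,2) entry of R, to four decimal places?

r_{22} = 4.8580

v_1 = (0, 1, 3); ‖v_1‖ = 3.1623, so q_1 = (0.0000, 0.3162, 0.9487).
q_1·v_2 = 0.0000·2 + 0.3162·4 + 0.9487·(-2) = -0.6325.
u_2 = v_2 + 0.6325·q_1 = (2.0000, 4.2000, -1.4000).
r_{22} = ‖u_2‖ = 4.8580.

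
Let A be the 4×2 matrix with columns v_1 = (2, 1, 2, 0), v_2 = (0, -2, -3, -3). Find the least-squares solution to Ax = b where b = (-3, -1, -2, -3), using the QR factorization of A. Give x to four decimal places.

x = (-0.7910, 0.4851)

v_1 = (2, 1, 2, 0); ‖v_1‖ = 3.0000, so q_1 = (0.6667, 0.3333, 0.6667, 0.0000).
q_1·v_2 = 0.6667·0 + 0.3333·(-2) + 0.6667·(-3) + 0.0000·(-3) = -2.6667.
u_2 = v_2 + 2.6667·q_1 = (1.7778, -1.1111, -1.2222, -3.0000).
‖u_2‖ = 3.8586, so q_2 = (0.4607, -0.2880, -0.3168, -0.7775).
Qᵀb = (-3.6667, 1.8717).
Back-substitute: x_2 = 1.8717/3.8586 = 0.4851.
x_1 = (-3.6667 + 2.6667·0.4851)/3.0000 = -0.7910.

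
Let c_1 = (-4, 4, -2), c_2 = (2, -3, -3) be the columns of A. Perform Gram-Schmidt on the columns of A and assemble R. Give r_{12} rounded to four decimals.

r_{12} = -2.3333

q_1 = c_1/‖c_1‖ = (-4, 4, -2)/6.0000 = (-0.6667, 0.6667, -0.3333).
r_{12} = q_1·c_2 = -2.3333.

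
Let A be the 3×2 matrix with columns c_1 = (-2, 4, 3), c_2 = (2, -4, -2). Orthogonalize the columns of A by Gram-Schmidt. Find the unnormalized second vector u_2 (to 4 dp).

c_1 = (-2, 4, 3); ‖c_1‖ = 5.3852, so e_1 = (-0.3714, 0.7428, 0.5571).
e_1·c_2 = (-0.3714)·2 + 0.7428·(-4) + 0.5571·(-2) = -4.8281.
u_2 = c_2 + 4.8281·e_1 = (0.2069, -0.4138, 0.6897).

u_2 = (0.2069, -0.4138, 0.6897)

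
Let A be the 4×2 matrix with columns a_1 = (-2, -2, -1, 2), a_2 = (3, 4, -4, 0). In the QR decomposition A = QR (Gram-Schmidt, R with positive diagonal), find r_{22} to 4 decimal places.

r_{22} = 5.7713

a_1 = (-2, -2, -1, 2); ‖a_1‖ = 3.6056, so e_1 = (-0.5547, -0.5547, -0.2774, 0.5547).
e_1·a_2 = (-0.5547)·3 + (-0.5547)·4 + (-0.2774)·(-4) + 0.5547·0 = -2.7735.
u_2 = a_2 + 2.7735·e_1 = (1.4615, 2.4615, -4.7692, 1.5385).
r_{22} = ‖u_2‖ = 5.7713.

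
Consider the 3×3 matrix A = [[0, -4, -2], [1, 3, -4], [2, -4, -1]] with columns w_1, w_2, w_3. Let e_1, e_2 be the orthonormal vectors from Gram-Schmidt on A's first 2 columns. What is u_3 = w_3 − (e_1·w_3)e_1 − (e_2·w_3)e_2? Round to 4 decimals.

w_1 = (0, 1, 2); ‖w_1‖ = 2.2361, so e_1 = (0.0000, 0.4472, 0.8944).
e_1·w_2 = 0.0000·(-4) + 0.4472·3 + 0.8944·(-4) = -2.2361.
u_2 = w_2 + 2.2361·e_1 = (-4.0000, 4.0000, -2.0000).
‖u_2‖ = 6.0000, so e_2 = (-0.6667, 0.6667, -0.3333).
e_1·w_3 = 0.0000·(-2) + 0.4472·(-4) + 0.8944·(-1) = -2.6833; e_2·w_3 = (-0.6667)·(-2) + 0.6667·(-4) + (-0.3333)·(-1) = -1.0000.
u_3 = w_3 + 2.6833·e_1 + 1.0000·e_2 = (-2.6667, -2.1333, 1.0667).

u_3 = (-2.6667, -2.1333, 1.0667)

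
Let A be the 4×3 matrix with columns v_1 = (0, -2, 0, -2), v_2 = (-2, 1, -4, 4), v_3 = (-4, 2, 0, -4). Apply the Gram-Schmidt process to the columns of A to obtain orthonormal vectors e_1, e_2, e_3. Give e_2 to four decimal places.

v_1 = (0, -2, 0, -2); ‖v_1‖ = 2.8284, so e_1 = (0.0000, -0.7071, 0.0000, -0.7071).
e_1·v_2 = 0.0000·(-2) + (-0.7071)·1 + 0.0000·(-4) + (-0.7071)·4 = -3.5355.
u_2 = v_2 + 3.5355·e_1 = (-2.0000, -1.5000, -4.0000, 1.5000).
‖u_2‖ = 4.9497, so e_2 = (-0.4041, -0.3030, -0.8081, 0.3030).

e_2 = (-0.4041, -0.3030, -0.8081, 0.3030)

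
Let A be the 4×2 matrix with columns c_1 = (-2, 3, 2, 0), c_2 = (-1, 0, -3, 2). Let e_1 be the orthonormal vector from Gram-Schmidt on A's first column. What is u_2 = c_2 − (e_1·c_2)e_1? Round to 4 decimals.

e_1 = c_1/‖c_1‖ = (-2, 3, 2, 0)/4.1231 = (-0.4851, 0.7276, 0.4851, 0.0000).
r_{12} = e_1·c_2 = -0.9701.
u_2 = c_2 + 0.9701·e_1 = (-1.4706, 0.7059, -2.5294, 2.0000).

u_2 = (-1.4706, 0.7059, -2.5294, 2.0000)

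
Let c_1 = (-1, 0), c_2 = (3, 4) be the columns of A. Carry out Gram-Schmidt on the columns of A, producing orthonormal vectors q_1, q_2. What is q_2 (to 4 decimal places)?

c_1 = (-1, 0); ‖c_1‖ = 1.0000, so q_1 = (-1.0000, 0.0000).
q_1·c_2 = (-1.0000)·3 + 0.0000·4 = -3.0000.
u_2 = c_2 + 3.0000·q_1 = (0.0000, 4.0000).
‖u_2‖ = 4.0000, so q_2 = (0.0000, 1.0000).

q_2 = (0.0000, 1.0000)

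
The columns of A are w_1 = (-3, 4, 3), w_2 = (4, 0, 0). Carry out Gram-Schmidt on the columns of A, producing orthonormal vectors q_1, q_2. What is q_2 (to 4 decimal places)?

q_2 = (0.8575, 0.4116, 0.3087)

q_1 = w_1/‖w_1‖ = (-3, 4, 3)/5.8310 = (-0.5145, 0.6860, 0.5145).
r_{12} = q_1·w_2 = -2.0580.
u_2 = w_2 + 2.0580·q_1 = (2.9412, 1.4118, 1.0588).
‖u_2‖ = 3.4300, so q_2 = (0.8575, 0.4116, 0.3087).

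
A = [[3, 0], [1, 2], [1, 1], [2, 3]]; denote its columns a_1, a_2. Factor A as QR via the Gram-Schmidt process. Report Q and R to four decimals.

a_1 = (3, 1, 1, 2); ‖a_1‖ = 3.8730, so e_1 = (0.7746, 0.2582, 0.2582, 0.5164).
e_1·a_2 = 0.7746·0 + 0.2582·2 + 0.2582·1 + 0.5164·3 = 2.3238.
u_2 = a_2 − 2.3238·e_1 = (-1.8000, 1.4000, 0.4000, 1.8000).
‖u_2‖ = 2.9326, so e_2 = (-0.6138, 0.4774, 0.1364, 0.6138).

Q = [[0.7746, -0.6138], [0.2582, 0.4774], [0.2582, 0.1364], [0.5164, 0.6138]], R = [[3.8730, 2.3238], [0.0000, 2.9326]]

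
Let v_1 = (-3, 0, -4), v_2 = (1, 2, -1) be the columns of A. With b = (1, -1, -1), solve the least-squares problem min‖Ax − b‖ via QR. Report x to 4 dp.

v_1 = (-3, 0, -4); ‖v_1‖ = 5.0000, so e_1 = (-0.6000, 0.0000, -0.8000).
e_1·v_2 = (-0.6000)·1 + 0.0000·2 + (-0.8000)·(-1) = 0.2000.
u_2 = v_2 − 0.2000·e_1 = (1.1200, 2.0000, -0.8400).
‖u_2‖ = 2.4413, so e_2 = (0.4588, 0.8192, -0.3441).
Qᵀb = (0.2000, -0.0164).
Back-substitute: x_2 = -0.0164/2.4413 = -0.0067.
x_1 = (0.2000 − 0.2000·(-0.0067))/5.0000 = 0.0403.

x = (0.0403, -0.0067)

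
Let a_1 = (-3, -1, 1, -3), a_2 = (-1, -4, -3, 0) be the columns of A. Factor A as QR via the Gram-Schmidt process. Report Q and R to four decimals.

Q = [[-0.6708, -0.0797], [-0.2236, -0.7570], [0.2236, -0.6375], [-0.6708, 0.1195]], R = [[4.4721, 0.8944], [0.0000, 5.0200]]

a_1 = (-3, -1, 1, -3); ‖a_1‖ = 4.4721, so q_1 = (-0.6708, -0.2236, 0.2236, -0.6708).
q_1·a_2 = (-0.6708)·(-1) + (-0.2236)·(-4) + 0.2236·(-3) + (-0.6708)·0 = 0.8944.
u_2 = a_2 − 0.8944·q_1 = (-0.4000, -3.8000, -3.2000, 0.6000).
‖u_2‖ = 5.0200, so q_2 = (-0.0797, -0.7570, -0.6375, 0.1195).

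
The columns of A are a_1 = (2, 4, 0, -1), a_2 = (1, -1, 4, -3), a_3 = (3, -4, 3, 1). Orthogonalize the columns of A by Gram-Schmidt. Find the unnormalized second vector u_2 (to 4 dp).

q_1 = a_1/‖a_1‖ = (2, 4, 0, -1)/4.5826 = (0.4364, 0.8729, 0.0000, -0.2182).
r_{12} = q_1·a_2 = 0.2182.
u_2 = a_2 − 0.2182·q_1 = (0.9048, -1.1905, 4.0000, -2.9524).

u_2 = (0.9048, -1.1905, 4.0000, -2.9524)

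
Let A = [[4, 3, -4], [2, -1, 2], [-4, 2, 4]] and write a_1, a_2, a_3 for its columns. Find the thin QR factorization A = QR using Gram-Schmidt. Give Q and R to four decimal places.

a_1 = (4, 2, -4); ‖a_1‖ = 6.0000, so e_1 = (0.6667, 0.3333, -0.6667).
e_1·a_2 = 0.6667·3 + 0.3333·(-1) + (-0.6667)·2 = 0.3333.
u_2 = a_2 − 0.3333·e_1 = (2.7778, -1.1111, 2.2222).
‖u_2‖ = 3.7268, so e_2 = (0.7454, -0.2981, 0.5963).
e_1·a_3 = 0.6667·(-4) + 0.3333·2 + (-0.6667)·4 = -4.6667; e_2·a_3 = 0.7454·(-4) + (-0.2981)·2 + 0.5963·4 = -1.1926.
u_3 = a_3 + 4.6667·e_1 + 1.1926·e_2 = (0.0000, 3.2000, 1.6000).
‖u_3‖ = 3.5777, so e_3 = (0.0000, 0.8944, 0.4472).

Q = [[0.6667, 0.7454, 0.0000], [0.3333, -0.2981, 0.8944], [-0.6667, 0.5963, 0.4472]], R = [[6.0000, 0.3333, -4.6667], [0.0000, 3.7268, -1.1926], [0.0000, 0.0000, 3.5777]]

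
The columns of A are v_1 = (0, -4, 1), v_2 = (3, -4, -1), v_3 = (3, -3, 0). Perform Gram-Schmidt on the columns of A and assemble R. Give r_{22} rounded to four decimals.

r_{22} = 3.5728

v_1 = (0, -4, 1); ‖v_1‖ = 4.1231, so e_1 = (0.0000, -0.9701, 0.2425).
e_1·v_2 = 0.0000·3 + (-0.9701)·(-4) + 0.2425·(-1) = 3.6380.
u_2 = v_2 − 3.6380·e_1 = (3.0000, -0.4706, -1.8824).
r_{22} = ‖u_2‖ = 3.5728.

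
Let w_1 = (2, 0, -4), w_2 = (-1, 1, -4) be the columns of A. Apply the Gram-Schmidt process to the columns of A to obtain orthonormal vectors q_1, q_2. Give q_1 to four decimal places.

q_1 = w_1/‖w_1‖ = (2, 0, -4)/4.4721 = (0.4472, 0.0000, -0.8944).

q_1 = (0.4472, 0.0000, -0.8944)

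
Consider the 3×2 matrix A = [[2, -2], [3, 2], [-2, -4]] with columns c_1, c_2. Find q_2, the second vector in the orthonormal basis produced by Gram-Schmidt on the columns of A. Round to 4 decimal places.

q_2 = (-0.7463, 0.0553, -0.6633)

q_1 = c_1/‖c_1‖ = (2, 3, -2)/4.1231 = (0.4851, 0.7276, -0.4851).
r_{12} = q_1·c_2 = 2.4254.
u_2 = c_2 − 2.4254·q_1 = (-3.1765, 0.2353, -2.8235).
‖u_2‖ = 4.2565, so q_2 = (-0.7463, 0.0553, -0.6633).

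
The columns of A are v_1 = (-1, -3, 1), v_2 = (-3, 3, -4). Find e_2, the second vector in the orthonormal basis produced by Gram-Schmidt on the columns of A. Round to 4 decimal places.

v_1 = (-1, -3, 1); ‖v_1‖ = 3.3166, so e_1 = (-0.3015, -0.9045, 0.3015).
e_1·v_2 = (-0.3015)·(-3) + (-0.9045)·3 + 0.3015·(-4) = -3.0151.
u_2 = v_2 + 3.0151·e_1 = (-3.9091, 0.2727, -3.0909).
‖u_2‖ = 4.9909, so e_2 = (-0.7832, 0.0546, -0.6193).

e_2 = (-0.7832, 0.0546, -0.6193)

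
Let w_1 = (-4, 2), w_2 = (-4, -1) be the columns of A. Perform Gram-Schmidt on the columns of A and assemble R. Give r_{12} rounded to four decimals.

e_1 = w_1/‖w_1‖ = (-4, 2)/4.4721 = (-0.8944, 0.4472).
r_{12} = e_1·w_2 = 3.1305.

r_{12} = 3.1305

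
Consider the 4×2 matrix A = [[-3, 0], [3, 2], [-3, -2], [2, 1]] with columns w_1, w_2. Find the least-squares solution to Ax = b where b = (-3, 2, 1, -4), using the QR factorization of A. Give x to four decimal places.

x = (0.7711, -1.4217)

w_1 = (-3, 3, -3, 2); ‖w_1‖ = 5.5678, so q_1 = (-0.5388, 0.5388, -0.5388, 0.3592).
q_1·w_2 = (-0.5388)·0 + 0.5388·2 + (-0.5388)·(-2) + 0.3592·1 = 2.5145.
u_2 = w_2 − 2.5145·q_1 = (1.3548, 0.6452, -0.6452, 0.0968).
‖u_2‖ = 1.6363, so q_2 = (0.8280, 0.3943, -0.3943, 0.0591).
Qᵀb = (0.7184, -2.3263).
Back-substitute: x_2 = -2.3263/1.6363 = -1.4217.
x_1 = (0.7184 − 2.5145·(-1.4217))/5.5678 = 0.7711.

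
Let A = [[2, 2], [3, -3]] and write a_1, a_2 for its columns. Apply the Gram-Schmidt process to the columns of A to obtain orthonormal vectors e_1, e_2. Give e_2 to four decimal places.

a_1 = (2, 3); ‖a_1‖ = 3.6056, so e_1 = (0.5547, 0.8321).
e_1·a_2 = 0.5547·2 + 0.8321·(-3) = -1.3868.
u_2 = a_2 + 1.3868·e_1 = (2.7692, -1.8462).
‖u_2‖ = 3.3282, so e_2 = (0.8321, -0.5547).

e_2 = (0.8321, -0.5547)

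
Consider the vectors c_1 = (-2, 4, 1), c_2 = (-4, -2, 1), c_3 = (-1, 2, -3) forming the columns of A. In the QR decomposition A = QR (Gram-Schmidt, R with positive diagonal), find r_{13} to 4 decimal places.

q_1 = c_1/‖c_1‖ = (-2, 4, 1)/4.5826 = (-0.4364, 0.8729, 0.2182).
r_{13} = q_1·c_3 = 1.5275.

r_{13} = 1.5275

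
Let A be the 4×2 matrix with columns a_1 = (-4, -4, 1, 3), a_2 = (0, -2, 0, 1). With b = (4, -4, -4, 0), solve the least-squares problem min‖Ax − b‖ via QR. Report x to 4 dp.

q_1 = a_1/‖a_1‖ = (-4, -4, 1, 3)/6.4807 = (-0.6172, -0.6172, 0.1543, 0.4629).
r_{12} = q_1·a_2 = 1.6973.
u_2 = a_2 − 1.6973·q_1 = (1.0476, -0.9524, -0.2619, 0.2143).
‖u_2‖ = 1.4557, so q_2 = (0.7197, -0.6542, -0.1799, 0.1472).
Qᵀb = (-0.6172, 6.2153).
Back-substitute: x_2 = 6.2153/1.4557 = 4.2697.
x_1 = (-0.6172 − 1.6973·4.2697)/6.4807 = -1.2135.

x = (-1.2135, 4.2697)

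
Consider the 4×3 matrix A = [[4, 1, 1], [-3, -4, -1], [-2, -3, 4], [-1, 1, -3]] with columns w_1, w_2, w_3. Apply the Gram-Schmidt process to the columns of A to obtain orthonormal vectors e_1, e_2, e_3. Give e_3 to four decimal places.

w_1 = (4, -3, -2, -1); ‖w_1‖ = 5.4772, so e_1 = (0.7303, -0.5477, -0.3651, -0.1826).
e_1·w_2 = 0.7303·1 + (-0.5477)·(-4) + (-0.3651)·(-3) + (-0.1826)·1 = 3.8341.
u_2 = w_2 − 3.8341·e_1 = (-1.8000, -1.9000, -1.6000, 1.7000).
‖u_2‖ = 3.5071, so e_2 = (-0.5132, -0.5418, -0.4562, 0.4847).
e_1·w_3 = 0.7303·1 + (-0.5477)·(-1) + (-0.3651)·4 + (-0.1826)·(-3) = 0.3651; e_2·w_3 = (-0.5132)·1 + (-0.5418)·(-1) + (-0.4562)·4 + 0.4847·(-3) = -3.2505.
u_3 = w_3 − 0.3651·e_1 + 3.2505·e_2 = (-0.9350, -2.5610, 2.6504, -1.3577).
‖u_3‖ = 4.0374, so e_3 = (-0.2316, -0.6343, 0.6565, -0.3363).

e_3 = (-0.2316, -0.6343, 0.6565, -0.3363)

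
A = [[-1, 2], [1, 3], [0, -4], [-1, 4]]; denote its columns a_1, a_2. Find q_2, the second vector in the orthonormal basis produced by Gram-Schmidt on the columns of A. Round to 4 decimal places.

q_1 = a_1/‖a_1‖ = (-1, 1, 0, -1)/1.7321 = (-0.5774, 0.5774, 0.0000, -0.5774).
r_{12} = q_1·a_2 = -1.7321.
u_2 = a_2 + 1.7321·q_1 = (1.0000, 4.0000, -4.0000, 3.0000).
‖u_2‖ = 6.4807, so q_2 = (0.1543, 0.6172, -0.6172, 0.4629).

q_2 = (0.1543, 0.6172, -0.6172, 0.4629)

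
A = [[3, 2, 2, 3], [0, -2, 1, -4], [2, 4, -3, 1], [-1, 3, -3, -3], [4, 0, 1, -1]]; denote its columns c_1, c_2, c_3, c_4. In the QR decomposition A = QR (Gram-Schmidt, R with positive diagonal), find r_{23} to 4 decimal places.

c_1 = (3, 0, 2, -1, 4); ‖c_1‖ = 5.4772, so q_1 = (0.5477, 0.0000, 0.3651, -0.1826, 0.7303).
q_1·c_2 = 0.5477·2 + 0.0000·(-2) + 0.3651·4 + (-0.1826)·3 + 0.7303·0 = 2.0083.
u_2 = c_2 − 2.0083·q_1 = (0.9000, -2.0000, 3.2667, 3.3667, -1.4667).
‖u_2‖ = 5.3821, so q_2 = (0.1672, -0.3716, 0.6070, 0.6255, -0.2725).
r_{23} = q_2·c_3 = -4.0071.

r_{23} = -4.0071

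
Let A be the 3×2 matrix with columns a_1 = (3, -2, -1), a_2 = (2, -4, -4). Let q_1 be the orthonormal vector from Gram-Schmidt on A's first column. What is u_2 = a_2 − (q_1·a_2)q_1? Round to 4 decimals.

u_2 = (-1.8571, -1.4286, -2.7143)

a_1 = (3, -2, -1); ‖a_1‖ = 3.7417, so q_1 = (0.8018, -0.5345, -0.2673).
q_1·a_2 = 0.8018·2 + (-0.5345)·(-4) + (-0.2673)·(-4) = 4.8107.
u_2 = a_2 − 4.8107·q_1 = (-1.8571, -1.4286, -2.7143).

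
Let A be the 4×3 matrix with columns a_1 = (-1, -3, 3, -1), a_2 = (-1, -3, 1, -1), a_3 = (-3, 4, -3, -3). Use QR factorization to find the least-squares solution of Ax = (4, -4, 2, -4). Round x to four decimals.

a_1 = (-1, -3, 3, -1); ‖a_1‖ = 4.4721, so e_1 = (-0.2236, -0.6708, 0.6708, -0.2236).
e_1·a_2 = (-0.2236)·(-1) + (-0.6708)·(-3) + 0.6708·1 + (-0.2236)·(-1) = 3.1305.
u_2 = a_2 − 3.1305·e_1 = (-0.3000, -0.9000, -1.1000, -0.3000).
‖u_2‖ = 1.4832, so e_2 = (-0.2023, -0.6068, -0.7416, -0.2023).
e_1·a_3 = (-0.2236)·(-3) + (-0.6708)·4 + 0.6708·(-3) + (-0.2236)·(-3) = -3.3541; e_2·a_3 = (-0.2023)·(-3) + (-0.6068)·4 + (-0.7416)·(-3) + (-0.2023)·(-3) = 1.0113.
u_3 = a_3 + 3.3541·e_1 − 1.0113·e_2 = (-3.5455, 2.3636, 0.0000, -3.5455).
‖u_3‖ = 5.5432, so e_3 = (-0.6396, 0.4264, 0.0000, -0.6396).
Qᵀb = (4.0249, 0.9439, -1.7056).
Back-substitute: x_3 = -1.7056/5.5432 = -0.3077.
x_2 = (0.9439 − 1.0113·(-0.3077))/1.4832 = 0.8462.
x_1 = (4.0249 − 3.1305·0.8462 + 3.3541·(-0.3077))/4.4721 = 0.0769.

x = (0.0769, 0.8462, -0.3077)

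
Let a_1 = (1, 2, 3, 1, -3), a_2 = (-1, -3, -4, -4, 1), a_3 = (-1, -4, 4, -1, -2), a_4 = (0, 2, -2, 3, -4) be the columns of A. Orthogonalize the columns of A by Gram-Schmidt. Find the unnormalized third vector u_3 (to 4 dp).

a_1 = (1, 2, 3, 1, -3); ‖a_1‖ = 4.8990, so q_1 = (0.2041, 0.4082, 0.6124, 0.2041, -0.6124).
q_1·a_2 = 0.2041·(-1) + 0.4082·(-3) + 0.6124·(-4) + 0.2041·(-4) + (-0.6124)·1 = -5.3072.
u_2 = a_2 + 5.3072·q_1 = (0.0833, -0.8333, -0.7500, -2.9167, -2.2500).
‖u_2‖ = 3.8514, so q_2 = (0.0216, -0.2164, -0.1947, -0.7573, -0.5842).
q_1·a_3 = 0.2041·(-1) + 0.4082·(-4) + 0.6124·4 + 0.2041·(-1) + (-0.6124)·(-2) = 1.6330; q_2·a_3 = 0.0216·(-1) + (-0.2164)·(-4) + (-0.1947)·4 + (-0.7573)·(-1) + (-0.5842)·(-2) = 1.9906.
u_3 = a_3 − 1.6330·q_1 − 1.9906·q_2 = (-1.3764, -4.2360, 3.3876, 0.1742, 0.1629).

u_3 = (-1.3764, -4.2360, 3.3876, 0.1742, 0.1629)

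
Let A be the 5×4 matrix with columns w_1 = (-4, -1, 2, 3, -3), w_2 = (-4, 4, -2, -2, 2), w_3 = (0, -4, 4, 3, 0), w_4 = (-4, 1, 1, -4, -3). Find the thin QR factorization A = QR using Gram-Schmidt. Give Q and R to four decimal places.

Q = [[-0.6405, -0.6680, -0.1923, -0.1455], [-0.1601, 0.5903, -0.2817, -0.2088], [0.3203, -0.2719, 0.5149, 0.4110], [0.4804, -0.2563, 0.0880, -0.8264], [-0.4804, 0.2563, 0.7816, -0.2888]], R = [[6.2450, -0.6405, 3.3627, 2.2418], [0.0000, 6.6023, -4.2177, 3.2468], [0.0000, 0.0000, 3.4501, -1.6940], [0.0000, 0.0000, 0.0000, 4.9561]]

w_1 = (-4, -1, 2, 3, -3); ‖w_1‖ = 6.2450, so q_1 = (-0.6405, -0.1601, 0.3203, 0.4804, -0.4804).
q_1·w_2 = (-0.6405)·(-4) + (-0.1601)·4 + 0.3203·(-2) + 0.4804·(-2) + (-0.4804)·2 = -0.6405.
u_2 = w_2 + 0.6405·q_1 = (-4.4103, 3.8974, -1.7949, -1.6923, 1.6923).
‖u_2‖ = 6.6023, so q_2 = (-0.6680, 0.5903, -0.2719, -0.2563, 0.2563).
q_1·w_3 = (-0.6405)·0 + (-0.1601)·(-4) + 0.3203·4 + 0.4804·3 + (-0.4804)·0 = 3.3627; q_2·w_3 = (-0.6680)·0 + 0.5903·(-4) + (-0.2719)·4 + (-0.2563)·3 + 0.2563·0 = -4.2177.
u_3 = w_3 − 3.3627·q_1 + 4.2177·q_2 = (-0.6635, -0.9718, 1.7765, 0.3035, 2.6965).
‖u_3‖ = 3.4501, so q_3 = (-0.1923, -0.2817, 0.5149, 0.0880, 0.7816).
q_1·w_4 = (-0.6405)·(-4) + (-0.1601)·1 + 0.3203·1 + 0.4804·(-4) + (-0.4804)·(-3) = 2.2418; q_2·w_4 = (-0.6680)·(-4) + 0.5903·1 + (-0.2719)·1 + (-0.2563)·(-4) + 0.2563·(-3) = 3.2468; q_3·w_4 = (-0.1923)·(-4) + (-0.2817)·1 + 0.5149·1 + 0.0880·(-4) + 0.7816·(-3) = -1.6940.
u_4 = w_4 − 2.2418·q_1 − 3.2468·q_2 + 1.6940·q_3 = (-0.7211, -1.0348, 2.0370, -4.0957, -1.4313).
‖u_4‖ = 4.9561, so q_4 = (-0.1455, -0.2088, 0.4110, -0.8264, -0.2888).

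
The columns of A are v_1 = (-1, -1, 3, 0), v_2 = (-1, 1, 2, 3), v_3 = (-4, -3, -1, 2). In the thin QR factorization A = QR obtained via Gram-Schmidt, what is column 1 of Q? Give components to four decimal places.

q_1 = (-0.3015, -0.3015, 0.9045, 0.0000)

v_1 = (-1, -1, 3, 0); ‖v_1‖ = 3.3166, so q_1 = (-0.3015, -0.3015, 0.9045, 0.0000).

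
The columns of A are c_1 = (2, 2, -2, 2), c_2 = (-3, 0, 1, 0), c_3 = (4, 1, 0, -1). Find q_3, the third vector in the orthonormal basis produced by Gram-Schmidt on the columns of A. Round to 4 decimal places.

c_1 = (2, 2, -2, 2); ‖c_1‖ = 4.0000, so q_1 = (0.5000, 0.5000, -0.5000, 0.5000).
q_1·c_2 = 0.5000·(-3) + 0.5000·0 + (-0.5000)·1 + 0.5000·0 = -2.0000.
u_2 = c_2 + 2.0000·q_1 = (-2.0000, 1.0000, 0.0000, 1.0000).
‖u_2‖ = 2.4495, so q_2 = (-0.8165, 0.4082, 0.0000, 0.4082).
q_1·c_3 = 0.5000·4 + 0.5000·1 + (-0.5000)·0 + 0.5000·(-1) = 2.0000; q_2·c_3 = (-0.8165)·4 + 0.4082·1 + 0.0000·0 + 0.4082·(-1) = -3.2660.
u_3 = c_3 − 2.0000·q_1 + 3.2660·q_2 = (0.3333, 1.3333, 1.0000, -0.6667).
‖u_3‖ = 1.8257, so q_3 = (0.1826, 0.7303, 0.5477, -0.3651).

q_3 = (0.1826, 0.7303, 0.5477, -0.3651)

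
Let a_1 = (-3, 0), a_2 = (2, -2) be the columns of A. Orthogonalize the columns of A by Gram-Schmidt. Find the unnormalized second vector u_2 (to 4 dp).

u_2 = (0.0000, -2.0000)

a_1 = (-3, 0); ‖a_1‖ = 3.0000, so e_1 = (-1.0000, 0.0000).
e_1·a_2 = (-1.0000)·2 + 0.0000·(-2) = -2.0000.
u_2 = a_2 + 2.0000·e_1 = (0.0000, -2.0000).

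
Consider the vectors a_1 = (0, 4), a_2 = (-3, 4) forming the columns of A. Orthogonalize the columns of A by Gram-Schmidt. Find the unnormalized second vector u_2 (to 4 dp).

u_2 = (-3.0000, 0.0000)

a_1 = (0, 4); ‖a_1‖ = 4.0000, so q_1 = (0.0000, 1.0000).
q_1·a_2 = 0.0000·(-3) + 1.0000·4 = 4.0000.
u_2 = a_2 − 4.0000·q_1 = (-3.0000, 0.0000).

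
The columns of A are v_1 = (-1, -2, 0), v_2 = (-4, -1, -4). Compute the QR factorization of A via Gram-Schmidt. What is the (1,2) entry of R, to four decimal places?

r_{12} = 2.6833

e_1 = v_1/‖v_1‖ = (-1, -2, 0)/2.2361 = (-0.4472, -0.8944, 0.0000).
r_{12} = e_1·v_2 = 2.6833.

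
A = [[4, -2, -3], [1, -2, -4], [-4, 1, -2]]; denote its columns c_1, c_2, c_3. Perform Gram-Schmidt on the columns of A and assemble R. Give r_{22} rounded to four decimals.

c_1 = (4, 1, -4); ‖c_1‖ = 5.7446, so q_1 = (0.6963, 0.1741, -0.6963).
q_1·c_2 = 0.6963·(-2) + 0.1741·(-2) + (-0.6963)·1 = -2.4371.
u_2 = c_2 + 2.4371·q_1 = (-0.3030, -1.5758, -0.6970).
r_{22} = ‖u_2‖ = 1.7495.

r_{22} = 1.7495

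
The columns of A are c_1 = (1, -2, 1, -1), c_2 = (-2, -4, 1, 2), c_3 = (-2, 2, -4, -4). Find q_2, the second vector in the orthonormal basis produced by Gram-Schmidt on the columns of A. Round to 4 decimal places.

q_2 = (-0.5864, -0.5555, 0.0617, 0.5864)

c_1 = (1, -2, 1, -1); ‖c_1‖ = 2.6458, so q_1 = (0.3780, -0.7559, 0.3780, -0.3780).
q_1·c_2 = 0.3780·(-2) + (-0.7559)·(-4) + 0.3780·1 + (-0.3780)·2 = 1.8898.
u_2 = c_2 − 1.8898·q_1 = (-2.7143, -2.5714, 0.2857, 2.7143).
‖u_2‖ = 4.6291, so q_2 = (-0.5864, -0.5555, 0.0617, 0.5864).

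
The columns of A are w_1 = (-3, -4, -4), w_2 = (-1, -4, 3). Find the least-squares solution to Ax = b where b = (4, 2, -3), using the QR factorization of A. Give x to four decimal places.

x = (-0.0600, -0.7915)

q_1 = w_1/‖w_1‖ = (-3, -4, -4)/6.4031 = (-0.4685, -0.6247, -0.6247).
r_{12} = q_1·w_2 = 1.0932.
u_2 = w_2 − 1.0932·q_1 = (-0.4878, -3.3171, 3.6829).
‖u_2‖ = 4.9804, so q_2 = (-0.0979, -0.6660, 0.7395).
Qᵀb = (-1.2494, -3.9422).
Back-substitute: x_2 = -3.9422/4.9804 = -0.7915.
x_1 = (-1.2494 − 1.0932·(-0.7915))/6.4031 = -0.0600.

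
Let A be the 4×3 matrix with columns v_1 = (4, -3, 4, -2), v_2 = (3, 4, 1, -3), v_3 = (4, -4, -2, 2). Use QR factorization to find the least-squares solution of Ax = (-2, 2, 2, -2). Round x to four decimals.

v_1 = (4, -3, 4, -2); ‖v_1‖ = 6.7082, so q_1 = (0.5963, -0.4472, 0.5963, -0.2981).
q_1·v_2 = 0.5963·3 + (-0.4472)·4 + 0.5963·1 + (-0.2981)·(-3) = 1.4907.
u_2 = v_2 − 1.4907·q_1 = (2.1111, 4.6667, 0.1111, -2.5556).
‖u_2‖ = 5.7252, so q_2 = (0.3687, 0.8151, 0.0194, -0.4464).
q_1·v_3 = 0.5963·4 + (-0.4472)·(-4) + 0.5963·(-2) + (-0.2981)·2 = 2.3851; q_2·v_3 = 0.3687·4 + 0.8151·(-4) + 0.0194·(-2) + (-0.4464)·2 = -2.7170.
u_3 = v_3 − 2.3851·q_1 + 2.7170·q_2 = (3.5797, -0.7186, -3.3695, 1.4983).
‖u_3‖ = 5.1893, so q_3 = (0.6898, -0.1385, -0.6493, 0.2887).
Qᵀb = (-0.2981, 1.8243, -3.5327).
Back-substitute: x_3 = -3.5327/5.1893 = -0.6808.
x_2 = (1.8243 + 2.7170·(-0.6808))/5.7252 = -0.0044.
x_1 = (-0.2981 − 1.4907·(-0.0044) − 2.3851·(-0.6808))/6.7082 = 0.1986.

x = (0.1986, -0.0044, -0.6808)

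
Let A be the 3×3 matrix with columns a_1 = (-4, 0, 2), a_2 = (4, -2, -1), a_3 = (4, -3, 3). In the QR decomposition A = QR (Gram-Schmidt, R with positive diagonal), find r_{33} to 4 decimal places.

r_{33} = 2.8577

q_1 = a_1/‖a_1‖ = (-4, 0, 2)/4.4721 = (-0.8944, 0.0000, 0.4472).
r_{12} = q_1·a_2 = -4.0249.
u_2 = a_2 + 4.0249·q_1 = (0.4000, -2.0000, 0.8000).
‖u_2‖ = 2.1909, so q_2 = (0.1826, -0.9129, 0.3651).
r_{13} = q_1·a_3 = -2.2361; r_{23} = q_2·a_3 = 4.5644.
u_3 = a_3 + 2.2361·q_1 − 4.5644·q_2 = (1.1667, 1.1667, 2.3333).
r_{33} = ‖u_3‖ = 2.8577.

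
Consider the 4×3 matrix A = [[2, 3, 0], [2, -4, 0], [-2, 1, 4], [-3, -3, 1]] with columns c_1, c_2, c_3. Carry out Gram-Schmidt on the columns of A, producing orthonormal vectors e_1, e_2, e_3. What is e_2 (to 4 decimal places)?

e_2 = (0.4340, -0.7698, 0.2539, -0.3931)

e_1 = c_1/‖c_1‖ = (2, 2, -2, -3)/4.5826 = (0.4364, 0.4364, -0.4364, -0.6547).
r_{12} = e_1·c_2 = 1.0911.
u_2 = c_2 − 1.0911·e_1 = (2.5238, -4.4762, 1.4762, -2.2857).
‖u_2‖ = 5.8146, so e_2 = (0.4340, -0.7698, 0.2539, -0.3931).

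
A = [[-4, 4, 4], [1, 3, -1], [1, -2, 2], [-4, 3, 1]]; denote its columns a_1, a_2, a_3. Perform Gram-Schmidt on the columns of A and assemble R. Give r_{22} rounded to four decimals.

q_1 = a_1/‖a_1‖ = (-4, 1, 1, -4)/5.8310 = (-0.6860, 0.1715, 0.1715, -0.6860).
r_{12} = q_1·a_2 = -4.6305.
u_2 = a_2 + 4.6305·q_1 = (0.8235, 3.7941, -1.2059, -0.1765).
r_{22} = ‖u_2‖ = 4.0693.

r_{22} = 4.0693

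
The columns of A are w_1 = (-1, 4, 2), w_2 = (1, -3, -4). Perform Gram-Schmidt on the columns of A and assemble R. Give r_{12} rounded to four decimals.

r_{12} = -4.5826

e_1 = w_1/‖w_1‖ = (-1, 4, 2)/4.5826 = (-0.2182, 0.8729, 0.4364).
r_{12} = e_1·w_2 = -4.5826.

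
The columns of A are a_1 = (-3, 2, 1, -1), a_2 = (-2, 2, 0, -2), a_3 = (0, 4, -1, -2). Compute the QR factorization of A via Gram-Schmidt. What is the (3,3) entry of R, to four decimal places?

a_1 = (-3, 2, 1, -1); ‖a_1‖ = 3.8730, so e_1 = (-0.7746, 0.5164, 0.2582, -0.2582).
e_1·a_2 = (-0.7746)·(-2) + 0.5164·2 + 0.2582·0 + (-0.2582)·(-2) = 3.0984.
u_2 = a_2 − 3.0984·e_1 = (0.4000, 0.4000, -0.8000, -1.2000).
‖u_2‖ = 1.5492, so e_2 = (0.2582, 0.2582, -0.5164, -0.7746).
e_1·a_3 = (-0.7746)·0 + 0.5164·4 + 0.2582·(-1) + (-0.2582)·(-2) = 2.3238; e_2·a_3 = 0.2582·0 + 0.2582·4 + (-0.5164)·(-1) + (-0.7746)·(-2) = 3.0984.
u_3 = a_3 − 2.3238·e_1 − 3.0984·e_2 = (1.0000, 2.0000, 0.0000, 1.0000).
r_{33} = ‖u_3‖ = 2.4495.

r_{33} = 2.4495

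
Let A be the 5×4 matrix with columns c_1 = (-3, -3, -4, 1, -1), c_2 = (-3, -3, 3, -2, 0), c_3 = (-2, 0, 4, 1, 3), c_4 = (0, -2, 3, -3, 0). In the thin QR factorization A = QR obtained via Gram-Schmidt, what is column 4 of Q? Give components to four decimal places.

e_4 = (0.5009, -0.5451, -0.1696, -0.1882, 0.6228)

c_1 = (-3, -3, -4, 1, -1); ‖c_1‖ = 6.0000, so e_1 = (-0.5000, -0.5000, -0.6667, 0.1667, -0.1667).
e_1·c_2 = (-0.5000)·(-3) + (-0.5000)·(-3) + (-0.6667)·3 + 0.1667·(-2) + (-0.1667)·0 = 0.6667.
u_2 = c_2 − 0.6667·e_1 = (-2.6667, -2.6667, 3.4444, -2.1111, 0.1111).
‖u_2‖ = 5.5277, so e_2 = (-0.4824, -0.4824, 0.6231, -0.3819, 0.0201).
e_1·c_3 = (-0.5000)·(-2) + (-0.5000)·0 + (-0.6667)·4 + 0.1667·1 + (-0.1667)·3 = -2.0000; e_2·c_3 = (-0.4824)·(-2) + (-0.4824)·0 + 0.6231·4 + (-0.3819)·1 + 0.0201·3 = 3.1357.
u_3 = c_3 + 2.0000·e_1 − 3.1357·e_2 = (-1.4873, 0.5127, 0.7127, 2.5309, 2.6036).
‖u_3‖ = 4.0209, so e_3 = (-0.3699, 0.1275, 0.1773, 0.6294, 0.6475).
e_1·c_4 = (-0.5000)·0 + (-0.5000)·(-2) + (-0.6667)·3 + 0.1667·(-3) + (-0.1667)·0 = -1.5000; e_2·c_4 = (-0.4824)·0 + (-0.4824)·(-2) + 0.6231·3 + (-0.3819)·(-3) + 0.0201·0 = 3.9799; e_3·c_4 = (-0.3699)·0 + 0.1275·(-2) + 0.1773·3 + 0.6294·(-3) + 0.6475·0 = -1.6116.
u_4 = c_4 + 1.5000·e_1 − 3.9799·e_2 + 1.6116·e_3 = (0.5739, -0.6245, -0.1943, -0.2156, 0.7136).
‖u_4‖ = 1.1458, so e_4 = (0.5009, -0.5451, -0.1696, -0.1882, 0.6228).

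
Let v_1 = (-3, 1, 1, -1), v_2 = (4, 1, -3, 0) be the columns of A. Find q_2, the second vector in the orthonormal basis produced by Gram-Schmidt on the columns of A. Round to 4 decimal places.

v_1 = (-3, 1, 1, -1); ‖v_1‖ = 3.4641, so q_1 = (-0.8660, 0.2887, 0.2887, -0.2887).
q_1·v_2 = (-0.8660)·4 + 0.2887·1 + 0.2887·(-3) + (-0.2887)·0 = -4.0415.
u_2 = v_2 + 4.0415·q_1 = (0.5000, 2.1667, -1.8333, -1.1667).
‖u_2‖ = 3.1091, so q_2 = (0.1608, 0.6969, -0.5897, -0.3752).

q_2 = (0.1608, 0.6969, -0.5897, -0.3752)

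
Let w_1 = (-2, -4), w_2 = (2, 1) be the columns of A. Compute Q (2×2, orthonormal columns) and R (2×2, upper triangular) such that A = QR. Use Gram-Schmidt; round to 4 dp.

w_1 = (-2, -4); ‖w_1‖ = 4.4721, so e_1 = (-0.4472, -0.8944).
e_1·w_2 = (-0.4472)·2 + (-0.8944)·1 = -1.7889.
u_2 = w_2 + 1.7889·e_1 = (1.2000, -0.6000).
‖u_2‖ = 1.3416, so e_2 = (0.8944, -0.4472).

Q = [[-0.4472, 0.8944], [-0.8944, -0.4472]], R = [[4.4721, -1.7889], [0.0000, 1.3416]]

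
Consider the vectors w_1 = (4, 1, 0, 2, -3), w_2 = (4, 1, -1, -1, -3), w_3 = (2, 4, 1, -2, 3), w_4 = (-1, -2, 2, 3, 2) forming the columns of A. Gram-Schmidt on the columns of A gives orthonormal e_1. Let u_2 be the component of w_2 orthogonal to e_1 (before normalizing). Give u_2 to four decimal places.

u_2 = (0.8000, 0.2000, -1.0000, -2.6000, -0.6000)

w_1 = (4, 1, 0, 2, -3); ‖w_1‖ = 5.4772, so e_1 = (0.7303, 0.1826, 0.0000, 0.3651, -0.5477).
e_1·w_2 = 0.7303·4 + 0.1826·1 + 0.0000·(-1) + 0.3651·(-1) + (-0.5477)·(-3) = 4.3818.
u_2 = w_2 − 4.3818·e_1 = (0.8000, 0.2000, -1.0000, -2.6000, -0.6000).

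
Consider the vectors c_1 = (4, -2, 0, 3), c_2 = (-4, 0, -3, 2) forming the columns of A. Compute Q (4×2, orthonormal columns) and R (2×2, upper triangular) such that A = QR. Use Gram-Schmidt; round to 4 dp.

Q = [[0.7428, -0.5184], [-0.3714, -0.1364], [0.0000, -0.5935], [0.5571, 0.6003]], R = [[5.3852, -1.8570], [0.0000, 5.0549]]

c_1 = (4, -2, 0, 3); ‖c_1‖ = 5.3852, so q_1 = (0.7428, -0.3714, 0.0000, 0.5571).
q_1·c_2 = 0.7428·(-4) + (-0.3714)·0 + 0.0000·(-3) + 0.5571·2 = -1.8570.
u_2 = c_2 + 1.8570·q_1 = (-2.6207, -0.6897, -3.0000, 3.0345).
‖u_2‖ = 5.0549, so q_2 = (-0.5184, -0.1364, -0.5935, 0.6003).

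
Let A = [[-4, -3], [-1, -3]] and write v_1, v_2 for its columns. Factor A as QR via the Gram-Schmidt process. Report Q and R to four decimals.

Q = [[-0.9701, 0.2425], [-0.2425, -0.9701]], R = [[4.1231, 3.6380], [0.0000, 2.1828]]

v_1 = (-4, -1); ‖v_1‖ = 4.1231, so q_1 = (-0.9701, -0.2425).
q_1·v_2 = (-0.9701)·(-3) + (-0.2425)·(-3) = 3.6380.
u_2 = v_2 − 3.6380·q_1 = (0.5294, -2.1176).
‖u_2‖ = 2.1828, so q_2 = (0.2425, -0.9701).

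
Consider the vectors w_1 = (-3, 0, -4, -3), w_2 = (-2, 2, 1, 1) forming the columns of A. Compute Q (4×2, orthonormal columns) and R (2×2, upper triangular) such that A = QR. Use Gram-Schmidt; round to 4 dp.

w_1 = (-3, 0, -4, -3); ‖w_1‖ = 5.8310, so e_1 = (-0.5145, 0.0000, -0.6860, -0.5145).
e_1·w_2 = (-0.5145)·(-2) + 0.0000·2 + (-0.6860)·1 + (-0.5145)·1 = -0.1715.
u_2 = w_2 + 0.1715·e_1 = (-2.0882, 2.0000, 0.8824, 0.9118).
‖u_2‖ = 3.1576, so e_2 = (-0.6613, 0.6334, 0.2794, 0.2888).

Q = [[-0.5145, -0.6613], [0.0000, 0.6334], [-0.6860, 0.2794], [-0.5145, 0.2888]], R = [[5.8310, -0.1715], [0.0000, 3.1576]]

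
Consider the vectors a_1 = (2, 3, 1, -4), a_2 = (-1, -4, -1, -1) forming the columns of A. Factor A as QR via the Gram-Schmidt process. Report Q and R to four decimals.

a_1 = (2, 3, 1, -4); ‖a_1‖ = 5.4772, so q_1 = (0.3651, 0.5477, 0.1826, -0.7303).
q_1·a_2 = 0.3651·(-1) + 0.5477·(-4) + 0.1826·(-1) + (-0.7303)·(-1) = -2.0083.
u_2 = a_2 + 2.0083·q_1 = (-0.2667, -2.9000, -0.6333, -2.4667).
‖u_2‖ = 3.8687, so q_2 = (-0.0689, -0.7496, -0.1637, -0.6376).

Q = [[0.3651, -0.0689], [0.5477, -0.7496], [0.1826, -0.1637], [-0.7303, -0.6376]], R = [[5.4772, -2.0083], [0.0000, 3.8687]]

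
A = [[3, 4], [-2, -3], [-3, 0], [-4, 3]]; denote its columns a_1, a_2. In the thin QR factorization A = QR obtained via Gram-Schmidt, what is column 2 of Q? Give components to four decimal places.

a_1 = (3, -2, -3, -4); ‖a_1‖ = 6.1644, so e_1 = (0.4867, -0.3244, -0.4867, -0.6489).
e_1·a_2 = 0.4867·4 + (-0.3244)·(-3) + (-0.4867)·0 + (-0.6489)·3 = 0.9733.
u_2 = a_2 − 0.9733·e_1 = (3.5263, -2.6842, 0.4737, 3.6316).
‖u_2‖ = 5.7491, so e_2 = (0.6134, -0.4669, 0.0824, 0.6317).

e_2 = (0.6134, -0.4669, 0.0824, 0.6317)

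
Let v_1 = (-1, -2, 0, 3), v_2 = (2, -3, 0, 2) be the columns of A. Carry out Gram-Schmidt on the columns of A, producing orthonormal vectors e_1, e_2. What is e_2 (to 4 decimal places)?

e_2 = (0.8645, -0.5005, 0.0000, -0.0455)

e_1 = v_1/‖v_1‖ = (-1, -2, 0, 3)/3.7417 = (-0.2673, -0.5345, 0.0000, 0.8018).
r_{12} = e_1·v_2 = 2.6726.
u_2 = v_2 − 2.6726·e_1 = (2.7143, -1.5714, 0.0000, -0.1429).
‖u_2‖ = 3.1396, so e_2 = (0.8645, -0.5005, 0.0000, -0.0455).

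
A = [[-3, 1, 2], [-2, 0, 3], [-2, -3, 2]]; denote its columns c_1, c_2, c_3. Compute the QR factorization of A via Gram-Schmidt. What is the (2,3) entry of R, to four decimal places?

c_1 = (-3, -2, -2); ‖c_1‖ = 4.1231, so q_1 = (-0.7276, -0.4851, -0.4851).
q_1·c_2 = (-0.7276)·1 + (-0.4851)·0 + (-0.4851)·(-3) = 0.7276.
u_2 = c_2 − 0.7276·q_1 = (1.5294, 0.3529, -2.6471).
‖u_2‖ = 3.0774, so q_2 = (0.4970, 0.1147, -0.8602).
r_{23} = q_2·c_3 = -0.3823.

r_{23} = -0.3823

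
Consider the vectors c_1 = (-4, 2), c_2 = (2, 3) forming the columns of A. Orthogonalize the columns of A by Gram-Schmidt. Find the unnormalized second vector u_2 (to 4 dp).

u_2 = (1.6000, 3.2000)

e_1 = c_1/‖c_1‖ = (-4, 2)/4.4721 = (-0.8944, 0.4472).
r_{12} = e_1·c_2 = -0.4472.
u_2 = c_2 + 0.4472·e_1 = (1.6000, 3.2000).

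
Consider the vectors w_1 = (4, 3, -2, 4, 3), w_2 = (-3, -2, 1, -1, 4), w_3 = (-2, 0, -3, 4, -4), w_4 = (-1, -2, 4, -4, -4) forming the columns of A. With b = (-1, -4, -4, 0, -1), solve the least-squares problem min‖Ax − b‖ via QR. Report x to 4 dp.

w_1 = (4, 3, -2, 4, 3); ‖w_1‖ = 7.3485, so e_1 = (0.5443, 0.4082, -0.2722, 0.5443, 0.4082).
e_1·w_2 = 0.5443·(-3) + 0.4082·(-2) + (-0.2722)·1 + 0.5443·(-1) + 0.4082·4 = -1.6330.
u_2 = w_2 + 1.6330·e_1 = (-2.1111, -1.3333, 0.5556, -0.1111, 4.6667).
‖u_2‖ = 5.3229, so e_2 = (-0.3966, -0.2505, 0.1044, -0.0209, 0.8767).
e_1·w_3 = 0.5443·(-2) + 0.4082·0 + (-0.2722)·(-3) + 0.5443·4 + 0.4082·(-4) = 0.2722; e_2·w_3 = (-0.3966)·(-2) + (-0.2505)·0 + 0.1044·(-3) + (-0.0209)·4 + 0.8767·(-4) = -3.1102.
u_3 = w_3 − 0.2722·e_1 + 3.1102·e_2 = (-3.3817, -0.8902, -2.6013, 3.7869, -1.3843).
‖u_3‖ = 5.9374, so e_3 = (-0.5696, -0.1499, -0.4381, 0.6378, -0.2332).
e_1·w_4 = 0.5443·(-1) + 0.4082·(-2) + (-0.2722)·4 + 0.5443·(-4) + 0.4082·(-4) = -6.2598; e_2·w_4 = (-0.3966)·(-1) + (-0.2505)·(-2) + 0.1044·4 + (-0.0209)·(-4) + 0.8767·(-4) = -2.1083; e_3·w_4 = (-0.5696)·(-1) + (-0.1499)·(-2) + (-0.4381)·4 + 0.6378·(-4) + (-0.2332)·(-4) = -2.5017.
u_4 = w_4 + 6.2598·e_1 + 2.1083·e_2 + 2.5017·e_3 = (0.1464, -0.3476, 1.4203, 0.9590, -0.1794).
‖u_4‖ = 1.7639, so e_4 = (0.0830, -0.1971, 0.8052, 0.5437, -0.1017).
Qᵀb = (-1.4969, 0.1044, 3.1549, -2.4137).
Back-substitute: x_4 = -2.4137/1.7639 = -1.3684.
x_3 = (3.1549 + 2.5017·(-1.3684))/5.9374 = -0.0452.
x_2 = (0.1044 + 3.1102·(-0.0452) + 2.1083·(-1.3684))/5.3229 = -0.5488.
x_1 = (-1.4969 + 1.6330·(-0.5488) − 0.2722·(-0.0452) + 6.2598·(-1.3684))/7.3485 = -1.4897.

x = (-1.4897, -0.5488, -0.0452, -1.3684)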